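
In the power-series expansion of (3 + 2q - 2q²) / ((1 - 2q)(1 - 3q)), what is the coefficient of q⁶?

7085

The denominator gives the recurrence a_n = 5a_(n−1) − 6a_(n−2) for n ≥ 3; the numerator fixes a_0 = 3, a_1 = 17, a_2 = 65.
Iterating: 3, 17, 65, 223, 725, 2287, 7085, so a_6 = 7085.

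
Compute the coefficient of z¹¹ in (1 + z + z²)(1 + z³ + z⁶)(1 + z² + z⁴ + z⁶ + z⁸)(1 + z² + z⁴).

(1 + z + z²) has coefficients 1,1,1 for degrees 0…2.
(1 + z³ + z⁶) has coefficients 1,0,0,1,0,0,1,0,0,0,0,0 for degrees 0…11.
Multiplying by (1 + z² + z⁴ + z⁶ + z⁸) gives running coefficients 1,0,1,1,1,1,2,1,2,1,1,1 for degrees 0…11.
Finally multiplying by (1 + z² + z⁴), the product of all factors after the first has coefficients 1,0,2,1,3,2,4,3,5,3,5,3 for degrees 0…11.
[z¹¹] = 1·3 + 1·5 + 1·3 = 11.

11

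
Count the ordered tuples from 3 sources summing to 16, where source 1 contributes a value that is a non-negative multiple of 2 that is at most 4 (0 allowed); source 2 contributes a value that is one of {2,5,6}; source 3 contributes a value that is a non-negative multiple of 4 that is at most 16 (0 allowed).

The generating function for the choices is (1 + z^2 + z^4)·(z^2 + z^5 + z^6)·(1 + z^4 + z^8 + z^12 + z^16); the count is [z^16].
(1 + z^2 + z^4) has coefficients 1,0,1,0,1 for degrees 0…4.
(z^2 + z^5 + z^6) has coefficients 0,0,1,0,0,1,1,0,0,0,0,0,0,0,0,0,0 for degrees 0…16.
Finally multiplying by (1 + z^4 + z^8 + z^12 + z^16), the product of all factors after the first has coefficients 0,0,1,0,0,1,2,0,0,1,2,0,0,1,2,0,0 for degrees 0…16.
[z^16] = 1·0 + 1·2 + 1·0 = 2.

2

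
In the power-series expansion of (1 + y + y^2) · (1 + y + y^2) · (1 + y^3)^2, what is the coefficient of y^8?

(1 + y + y^2) has coefficients 1,1,1 for degrees 0…2.
(1 + y + y^2) has coefficients 1,1,1,0,0,0,0,0,0 for degrees 0…8.
Finally multiplying by (1 + y^3)^2, the product of all factors after the first has coefficients 1,1,1,2,2,2,1,1,1 for degrees 0…8.
[y^8] = 1·1 + 1·1 + 1·1 = 3.

3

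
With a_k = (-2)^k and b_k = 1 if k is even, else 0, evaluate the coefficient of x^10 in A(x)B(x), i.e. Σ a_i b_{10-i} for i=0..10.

1365

This is [x^10] in the product of the two ordinary generating functions.
Σ = 1·1 − 2·0 + 4·1 − 8·0 + 16·1 − 32·0 + 64·1 − 128·0 + 256·1 − 512·0 + 1024·1 = 1365.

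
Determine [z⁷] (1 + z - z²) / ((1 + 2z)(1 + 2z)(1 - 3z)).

801

The denominator gives the recurrence a_n = −a_(n−1) + 8a_(n−2) + 12a_(n−3) for n ≥ 3; the numerator fixes a_0 = 1, a_1 = 0, a_2 = 7.
Iterating: 1, 0, 7, 5, 51, 73, 395, 801, so a_7 = 801.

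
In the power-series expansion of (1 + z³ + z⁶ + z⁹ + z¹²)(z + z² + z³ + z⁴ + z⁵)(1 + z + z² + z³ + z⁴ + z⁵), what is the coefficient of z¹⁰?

(1 + z³ + z⁶ + z⁹ + z¹²) has coefficients 1,0,0,1,0,0,1,0,0,1,0 for degrees 0…10.
(z + z² + z³ + z⁴ + z⁵) has coefficients 0,1,1,1,1,1,0,0,0,0,0 for degrees 0…10.
Finally multiplying by (1 + z + z² + z³ + z⁴ + z⁵), the product of all factors after the first has coefficients 0,1,2,3,4,5,5,4,3,2,1 for degrees 0…10.
[z¹⁰] = 1·1 + 1·4 + 1·4 + 1·1 = 10.

10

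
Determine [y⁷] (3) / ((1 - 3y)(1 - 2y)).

Partial fractions give a closed form: a_n = (9)·3^n + (-6)·2^n.
At n = 7: a_7 = 18915.

18915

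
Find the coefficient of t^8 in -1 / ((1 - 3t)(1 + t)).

-4921

Partial fractions give a closed form: a_n = (-3/4)·3^n + (-1/4)·(-1)^n.
At n = 8: a_8 = -4921.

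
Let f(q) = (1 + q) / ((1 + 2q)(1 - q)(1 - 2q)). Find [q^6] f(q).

Partial fractions give a closed form: a_n = (1/6)·(-2)^n + (-2/3)·1^n + (3/2)·2^n.
At n = 6: a_6 = 106.

106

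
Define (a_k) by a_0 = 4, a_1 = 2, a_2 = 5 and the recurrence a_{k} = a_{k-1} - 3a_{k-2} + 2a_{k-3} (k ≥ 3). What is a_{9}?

The ordinary generating function has denominator 1 - z + 3z^2 - 2z^3.
Iterating the recurrence: a_0,…,a_{9} = 4, 2, 5, 7, -4, -15, 11, 48, -15, -137.

-137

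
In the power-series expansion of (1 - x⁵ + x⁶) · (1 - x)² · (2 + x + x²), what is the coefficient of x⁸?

(1 - x⁵ + x⁶) has coefficients 1,0,0,0,0,-1,1 for degrees 0…6.
(1 - x)² has coefficients 1,-2,1,0,0,0,0,0,0 for degrees 0…8.
Finally multiplying by (2 + x + x²), the product of all factors after the first has coefficients 2,-3,1,-1,1,0,0,0,0 for degrees 0…8.
[x⁸] = 1·0 − 1·(-1) + 1·1 = 2.

2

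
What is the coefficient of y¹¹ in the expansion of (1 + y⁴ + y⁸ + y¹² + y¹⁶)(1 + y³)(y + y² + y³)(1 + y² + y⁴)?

(1 + y⁴ + y⁸ + y¹² + y¹⁶) has coefficients 1,0,0,0,1,0,0,0,1,0,0,0 for degrees 0…11.
(1 + y³) has coefficients 1,0,0,1,0,0,0,0,0,0,0,0 for degrees 0…11.
Multiplying by (y + y² + y³) gives running coefficients 0,1,1,1,1,1,1,0,0,0,0,0 for degrees 0…11.
Finally multiplying by (1 + y² + y⁴), the product of all factors after the first has coefficients 0,1,1,2,2,3,3,2,2,1,1,0 for degrees 0…11.
[y¹¹] = 1·0 + 1·2 + 1·2 = 4.

4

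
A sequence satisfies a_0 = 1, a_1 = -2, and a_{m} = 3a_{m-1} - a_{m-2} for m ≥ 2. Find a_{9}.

-6155

The ordinary generating function has denominator 1 - 3x + x^2.
Iterating the recurrence: a_0,…,a_{9} = 1, -2, -7, -19, -50, -131, -343, -898, -2351, -6155.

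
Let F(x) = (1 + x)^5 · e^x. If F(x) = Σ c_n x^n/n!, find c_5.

1546

The EGF product rule gives c_5 = Σ_{k_1+k_2=5} C(5; k_1,k_2) · ∏ g_i(k_i), where (1+x)^5 gives the falling factorial (5)_k; e^x gives (1)^k.
g_1(k) for k = 0…5: 1, 5, 20, 60, 120, 120.
g_2(k) for k = 0…5: 1, 1, 1, 1, 1, 1.
c_5 = Σ_k C(5,k)·g_1(k)·g_2(5−k) = 1·1·1 + 5·5·1 + 10·20·1 + 10·60·1 + 5·120·1 + 1·120·1 = 1 + 25 + 200 + 600 + 600 + 120 = 1546.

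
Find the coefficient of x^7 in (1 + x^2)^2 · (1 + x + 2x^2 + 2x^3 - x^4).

2

(1 + x^2)^2 has coefficients 1,0,2,0,1 for degrees 0…4.
(1 + x + 2x^2 + 2x^3 - x^4) has coefficients 1,1,2,2,-1,0,0,0 for degrees 0…7.
[x^7] = 1·0 + 2·0 + 1·2 = 2.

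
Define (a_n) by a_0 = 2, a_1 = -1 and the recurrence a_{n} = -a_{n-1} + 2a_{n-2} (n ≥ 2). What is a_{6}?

65

The ordinary generating function has denominator 1 + y - 2y^2.
Iterating the recurrence: a_0,…,a_{6} = 2, -1, 5, -7, 17, -31, 65.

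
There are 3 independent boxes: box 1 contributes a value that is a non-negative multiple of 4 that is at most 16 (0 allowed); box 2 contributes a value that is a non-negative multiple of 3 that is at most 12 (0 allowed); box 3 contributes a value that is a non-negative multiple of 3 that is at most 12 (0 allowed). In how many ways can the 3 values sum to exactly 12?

6

The generating function for the choices is (1 + x^4 + x^8 + x^12 + x^16)·(1 + x^3 + x^6 + x^9 + x^12)·(1 + x^3 + x^6 + x^9 + x^12); the count is [x^12].
(1 + x^4 + x^8 + x^12 + x^16) has coefficients 1,0,0,0,1,0,0,0,1,0,0,0,1 for degrees 0…12.
(1 + x^3 + x^6 + x^9 + x^12) has coefficients 1,0,0,1,0,0,1,0,0,1,0,0,1 for degrees 0…12.
Finally multiplying by (1 + x^3 + x^6 + x^9 + x^12), the product of all factors after the first has coefficients 1,0,0,2,0,0,3,0,0,4,0,0,5 for degrees 0…12.
[x^12] = 1·5 + 1·0 + 1·0 + 1·1 = 6.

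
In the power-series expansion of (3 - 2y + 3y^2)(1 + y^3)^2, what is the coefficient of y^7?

-2

(3 - 2y + 3y^2) has coefficients 3,-2,3 for degrees 0…2.
(1 + y^3)^2 has coefficients 1,0,0,2,0,0,1,0 for degrees 0…7.
[y^7] = 3·0 − 2·1 + 3·0 = -2.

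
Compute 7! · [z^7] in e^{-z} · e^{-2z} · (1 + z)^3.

-486

The EGF product rule gives c_7 = Σ_{k_1+k_2+k_3=7} C(7; k_1,k_2,k_3) · ∏ g_i(k_i), where e^{-z} gives (-1)^k; e^{-2z} gives (-2)^k; (1+z)^3 gives the falling factorial (3)_k.
g_1(k) for k = 0…7: 1, -1, 1, -1, 1, -1, 1, -1.
g_2(k) for k = 0…7: 1, -2, 4, -8, 16, -32, 64, -128.
g_3(k) for k = 0…7: 1, 3, 6, 6, 0, 0, 0, 0.
First combine the last two factors: h(k) = Σ_j C(k,j)·g_2(j)·g_3(k−j) for k = 0…7: 1, 1, -2, -2, 16, -32, -32, 544.
c_7 = Σ_k C(7,k)·g_1(k)·h(7−k) = 1·1·544 + 7·(-1)·(-32) + 21·1·(-32) + 35·(-1)·16 + 35·1·(-2) + 21·(-1)·(-2) + 7·1·1 + 1·(-1)·1 = 544 + 224 − 672 − 560 − 70 + 42 + 7 − 1 = -486.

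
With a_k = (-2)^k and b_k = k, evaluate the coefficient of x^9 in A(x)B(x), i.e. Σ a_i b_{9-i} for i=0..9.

The convolution is the t^9 coefficient of A(t)B(t).
Σ = 1·9 − 2·8 + 4·7 − 8·6 + 16·5 − 32·4 + 64·3 − 128·2 + 256·1 − 512·0 = 117.

117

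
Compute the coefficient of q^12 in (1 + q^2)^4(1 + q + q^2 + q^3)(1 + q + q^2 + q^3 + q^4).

12

(1 + q^2)^4 has coefficients 1,0,4,0,6,0,4,0,1 for degrees 0…8.
(1 + q + q^2 + q^3) has coefficients 1,1,1,1,0,0,0,0,0,0,0,0,0 for degrees 0…12.
Finally multiplying by (1 + q + q^2 + q^3 + q^4), the product of all factors after the first has coefficients 1,2,3,4,4,3,2,1,0,0,0,0,0 for degrees 0…12.
[q^12] = 1·0 + 4·0 + 6·0 + 4·2 + 1·4 = 12.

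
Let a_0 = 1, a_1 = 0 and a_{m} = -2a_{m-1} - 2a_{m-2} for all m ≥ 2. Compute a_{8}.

16

The ordinary generating function has denominator 1 + 2q + 2q^2.
Iterating the recurrence: a_0,…,a_{8} = 1, 0, -2, 4, -4, 0, 8, -16, 16.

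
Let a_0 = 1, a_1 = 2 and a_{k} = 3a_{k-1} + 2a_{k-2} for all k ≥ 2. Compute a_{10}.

204020

The ordinary generating function has denominator 1 - 3t - 2t^2.
Iterating the recurrence: a_0,…,a_{10} = 1, 2, 8, 28, 100, 356, 1268, 4516, 16084, 57284, 204020.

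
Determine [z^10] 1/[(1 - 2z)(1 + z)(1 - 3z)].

The denominator gives the recurrence a_n = 4a_(n−1) − a_(n−2) − 6a_(n−3) for n ≥ 3; the numerator fixes a_0 = 1, a_1 = 4, a_2 = 15.
Iterating: 1, 4, 15, 50, 161, 504, 1555, 4750, 14421, 43604, 131495, so a_10 = 131495.

131495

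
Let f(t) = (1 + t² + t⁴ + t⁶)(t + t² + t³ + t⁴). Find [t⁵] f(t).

2

(1 + t² + t⁴ + t⁶) has coefficients 1,0,1,0,1,0 for degrees 0…5.
(t + t² + t³ + t⁴) has coefficients 0,1,1,1,1,0 for degrees 0…5.
[t⁵] = 1·0 + 1·1 + 1·1 = 2.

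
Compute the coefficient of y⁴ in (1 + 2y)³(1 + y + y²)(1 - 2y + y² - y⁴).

(1 + 2y)³ has coefficients 1,6,12,8 for degrees 0…3.
(1 + y + y²) has coefficients 1,1,1,0,0 for degrees 0…4.
Finally multiplying by (1 - 2y + y² - y⁴), the product of all factors after the first has coefficients 1,-1,0,-1,0 for degrees 0…4.
[y⁴] = 1·0 + 6·(-1) + 12·0 + 8·(-1) = -14.

-14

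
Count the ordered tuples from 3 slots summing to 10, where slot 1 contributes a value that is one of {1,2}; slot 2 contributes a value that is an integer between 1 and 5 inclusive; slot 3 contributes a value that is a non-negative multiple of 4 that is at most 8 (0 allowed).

The generating function for the choices is (y + y^2)·(y + y^2 + y^3 + y^4 + y^5)·(1 + y^4 + y^8); the count is [y^10].
(y + y^2) has coefficients 0,1,1 for degrees 0…2.
(y + y^2 + y^3 + y^4 + y^5) has coefficients 0,1,1,1,1,1,0,0,0,0,0 for degrees 0…10.
Finally multiplying by (1 + y^4 + y^8), the product of all factors after the first has coefficients 0,1,1,1,1,2,1,1,1,2,1 for degrees 0…10.
[y^10] = 1·2 + 1·1 = 3.

3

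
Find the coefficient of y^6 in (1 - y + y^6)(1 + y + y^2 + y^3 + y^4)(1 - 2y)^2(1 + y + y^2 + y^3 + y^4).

(1 - y + y^6) has coefficients 1,-1,0,0,0,0,1 for degrees 0…6.
(1 + y + y^2 + y^3 + y^4) has coefficients 1,1,1,1,1,0,0 for degrees 0…6.
Multiplying by (1 - 2y)^2 gives running coefficients 1,-3,1,1,1,0,4 for degrees 0…6.
Finally multiplying by (1 + y + y^2 + y^3 + y^4), the product of all factors after the first has coefficients 1,-2,-1,0,1,0,7 for degrees 0…6.
[y^6] = 1·7 − 1·0 + 1·1 = 8.

8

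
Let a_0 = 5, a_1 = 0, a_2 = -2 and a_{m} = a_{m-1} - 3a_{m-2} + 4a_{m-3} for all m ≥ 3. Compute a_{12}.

498

The ordinary generating function has denominator 1 - x + 3x^2 - 4x^3.
Iterating the recurrence: a_0,…,a_{12} = 5, 0, -2, 18, 24, -38, -38, 172, 134, -534, -248, 1890, 498.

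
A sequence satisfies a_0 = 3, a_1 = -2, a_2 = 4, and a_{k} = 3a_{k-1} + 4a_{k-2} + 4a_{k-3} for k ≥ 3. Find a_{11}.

1322712

The ordinary generating function has denominator 1 - 3y - 4y^2 - 4y^3.
Iterating the recurrence: a_0,…,a_{11} = 3, -2, 4, 16, 56, 248, 1032, 4312, 18056, 75544, 316104, 1322712.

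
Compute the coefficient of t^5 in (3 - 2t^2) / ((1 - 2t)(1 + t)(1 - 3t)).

Partial fractions give a closed form: a_n = (-10/3)·2^n + (1/12)·(-1)^n + (25/4)·3^n.
At n = 5: a_5 = 1412.

1412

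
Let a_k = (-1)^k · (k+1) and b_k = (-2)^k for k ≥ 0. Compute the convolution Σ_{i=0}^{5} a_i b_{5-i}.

-120

The convolution is the t^5 coefficient of A(t)B(t).
Σ = 1·(-32) − 2·16 + 3·(-8) − 4·4 + 5·(-2) − 6·1 = -120.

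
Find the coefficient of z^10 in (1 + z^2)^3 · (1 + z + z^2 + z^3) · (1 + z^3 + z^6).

(1 + z^2)^3 has coefficients 1,0,3,0,3,0,1 for degrees 0…6.
(1 + z + z^2 + z^3) has coefficients 1,1,1,1,0,0,0,0,0,0,0 for degrees 0…10.
Finally multiplying by (1 + z^3 + z^6), the product of all factors after the first has coefficients 1,1,1,2,1,1,2,1,1,1,0 for degrees 0…10.
[z^10] = 1·0 + 3·1 + 3·2 + 1·1 = 10.

10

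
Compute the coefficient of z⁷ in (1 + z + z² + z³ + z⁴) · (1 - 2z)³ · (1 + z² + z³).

-11

(1 + z + z² + z³ + z⁴) has coefficients 1,1,1,1,1 for degrees 0…4.
(1 - 2z)³ has coefficients 1,-6,12,-8,0,0,0,0 for degrees 0…7.
Finally multiplying by (1 + z² + z³), the product of all factors after the first has coefficients 1,-6,13,-13,6,4,-8,0 for degrees 0…7.
[z⁷] = 1·0 + 1·(-8) + 1·4 + 1·6 + 1·(-13) = -11.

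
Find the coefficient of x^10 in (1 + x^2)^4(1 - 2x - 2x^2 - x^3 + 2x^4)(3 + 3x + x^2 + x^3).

(1 + x^2)^4 has coefficients 1,0,4,0,6,0,4,0,1 for degrees 0…8.
(1 - 2x - 2x^2 - x^3 + 2x^4) has coefficients 1,-2,-2,-1,2,0,0,0,0,0,0 for degrees 0…10.
Finally multiplying by (3 + 3x + x^2 + x^3), the product of all factors after the first has coefficients 3,-3,-11,-10,-1,3,1,2,0,0,0 for degrees 0…10.
[x^10] = 1·0 + 4·0 + 6·1 + 4·(-1) + 1·(-11) = -9.

-9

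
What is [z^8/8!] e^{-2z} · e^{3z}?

The EGF product rule gives c_8 = Σ_{k_1+k_2=8} C(8; k_1,k_2) · ∏ g_i(k_i), where e^{-2z} gives (-2)^k; e^{3z} gives (3)^k.
g_1(k) for k = 0…8: 1, -2, 4, -8, 16, -32, 64, -128, 256.
g_2(k) for k = 0…8: 1, 3, 9, 27, 81, 243, 729, 2187, 6561.
c_8 = Σ_k C(8,k)·g_1(k)·g_2(8−k) = 1·1·6561 + 8·(-2)·2187 + 28·4·729 + 56·(-8)·243 + 70·16·81 + 56·(-32)·27 + 28·64·9 + 8·(-128)·3 + 1·256·1 = 6561 − 34992 + 81648 − 108864 + 90720 − 48384 + 16128 − 3072 + 256 = 1.

1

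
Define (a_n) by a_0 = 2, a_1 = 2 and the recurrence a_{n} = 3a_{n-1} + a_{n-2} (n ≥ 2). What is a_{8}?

10232

The ordinary generating function has denominator 1 - 3z - z^2.
Iterating the recurrence: a_0,…,a_{8} = 2, 2, 8, 26, 86, 284, 938, 3098, 10232.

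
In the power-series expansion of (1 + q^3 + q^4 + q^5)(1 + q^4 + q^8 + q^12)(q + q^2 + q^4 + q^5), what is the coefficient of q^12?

(1 + q^3 + q^4 + q^5) has coefficients 1,0,0,1,1,1 for degrees 0…5.
(1 + q^4 + q^8 + q^12) has coefficients 1,0,0,0,1,0,0,0,1,0,0,0,1 for degrees 0…12.
Finally multiplying by (q + q^2 + q^4 + q^5), the product of all factors after the first has coefficients 0,1,1,0,1,2,1,0,1,2,1,0,1 for degrees 0…12.
[q^12] = 1·1 + 1·2 + 1·1 + 1·0 = 4.

4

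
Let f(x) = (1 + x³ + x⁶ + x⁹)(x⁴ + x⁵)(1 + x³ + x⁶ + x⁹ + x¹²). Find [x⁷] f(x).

(1 + x³ + x⁶ + x⁹) has coefficients 1,0,0,1,0,0,1,0 for degrees 0…7.
(x⁴ + x⁵) has coefficients 0,0,0,0,1,1,0,0 for degrees 0…7.
Finally multiplying by (1 + x³ + x⁶ + x⁹ + x¹²), the product of all factors after the first has coefficients 0,0,0,0,1,1,0,1 for degrees 0…7.
[x⁷] = 1·1 + 1·1 + 1·0 = 2.

2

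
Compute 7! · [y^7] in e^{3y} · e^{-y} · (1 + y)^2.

The EGF product rule gives c_7 = Σ_{k_1+k_2+k_3=7} C(7; k_1,k_2,k_3) · ∏ g_i(k_i), where e^{3y} gives (3)^k; e^{-y} gives (-1)^k; (1+y)^2 gives the falling factorial (2)_k.
g_1(k) for k = 0…7: 1, 3, 9, 27, 81, 243, 729, 2187.
g_2(k) for k = 0…7: 1, -1, 1, -1, 1, -1, 1, -1.
g_3(k) for k = 0…7: 1, 2, 2, 0, 0, 0, 0, 0.
First combine the last two factors: h(k) = Σ_j C(k,j)·g_2(j)·g_3(k−j) for k = 0…7: 1, 1, -1, -1, 5, -11, 19, -29.
c_7 = Σ_k C(7,k)·g_1(k)·h(7−k) = 1·1·(-29) + 7·3·19 + 21·9·(-11) + 35·27·5 + 35·81·(-1) + 21·243·(-1) + 7·729·1 + 1·2187·1 = −29 + 399 − 2079 + 4725 − 2835 − 5103 + 5103 + 2187 = 2368.

2368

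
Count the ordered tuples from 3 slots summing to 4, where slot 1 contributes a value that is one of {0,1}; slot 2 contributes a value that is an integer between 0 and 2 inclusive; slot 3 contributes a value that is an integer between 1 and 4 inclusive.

6

The generating function for the choices is (1 + q)·(1 + q + q^2)·(q + q^2 + q^3 + q^4); the count is [q^4].
(1 + q) has coefficients 1,1 for degrees 0…1.
(1 + q + q^2) has coefficients 1,1,1,0,0 for degrees 0…4.
Finally multiplying by (q + q^2 + q^3 + q^4), the product of all factors after the first has coefficients 0,1,2,3,3 for degrees 0…4.
[q^4] = 1·3 + 1·3 = 6.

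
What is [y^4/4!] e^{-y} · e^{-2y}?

The EGF product rule gives c_4 = Σ_{k_1+k_2=4} C(4; k_1,k_2) · ∏ g_i(k_i), where e^{-y} gives (-1)^k; e^{-2y} gives (-2)^k.
g_1(k) for k = 0…4: 1, -1, 1, -1, 1.
g_2(k) for k = 0…4: 1, -2, 4, -8, 16.
c_4 = Σ_k C(4,k)·g_1(k)·g_2(4−k) = 1·1·16 + 4·(-1)·(-8) + 6·1·4 + 4·(-1)·(-2) + 1·1·1 = 16 + 32 + 24 + 8 + 1 = 81.

81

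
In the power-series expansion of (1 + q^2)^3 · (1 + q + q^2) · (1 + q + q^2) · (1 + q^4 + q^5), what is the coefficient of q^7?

22

(1 + q^2)^3 has coefficients 1,0,3,0,3,0,1 for degrees 0…6.
(1 + q + q^2) has coefficients 1,1,1,0,0,0,0,0 for degrees 0…7.
Multiplying by (1 + q + q^2) gives running coefficients 1,2,3,2,1,0,0,0 for degrees 0…7.
Finally multiplying by (1 + q^4 + q^5), the product of all factors after the first has coefficients 1,2,3,2,2,3,5,5 for degrees 0…7.
[q^7] = 1·5 + 3·3 + 3·2 + 1·2 = 22.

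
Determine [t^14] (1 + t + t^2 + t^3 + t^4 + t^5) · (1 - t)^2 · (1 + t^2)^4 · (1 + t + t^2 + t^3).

5

(1 + t + t^2 + t^3 + t^4 + t^5) has coefficients 1,1,1,1,1,1 for degrees 0…5.
(1 - t)^2 has coefficients 1,-2,1,0,0,0,0,0,0,0,0,0,0,0,0 for degrees 0…14.
Multiplying by (1 + t^2)^4 gives running coefficients 1,-2,5,-8,10,-12,10,-8,5,-2,1,0,0,0,0 for degrees 0…14.
Finally multiplying by (1 + t + t^2 + t^3), the product of all factors after the first has coefficients 1,-1,4,-4,5,-5,0,0,-5,5,-4,4,-1,1,0 for degrees 0…14.
[t^14] = 1·0 + 1·1 + 1·(-1) + 1·4 + 1·(-4) + 1·5 = 5.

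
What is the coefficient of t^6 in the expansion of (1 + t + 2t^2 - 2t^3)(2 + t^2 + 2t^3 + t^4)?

(1 + t + 2t^2 - 2t^3) has coefficients 1,1,2,-2 for degrees 0…3.
(2 + t^2 + 2t^3 + t^4) has coefficients 2,0,1,2,1,0,0 for degrees 0…6.
[t^6] = 1·0 + 1·0 + 2·1 − 2·2 = -2.

-2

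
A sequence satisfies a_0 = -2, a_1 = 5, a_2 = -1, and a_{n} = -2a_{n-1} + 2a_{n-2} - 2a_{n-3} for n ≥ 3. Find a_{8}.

-3092

The ordinary generating function has denominator 1 + 2q - 2q^2 + 2q^3.
Iterating the recurrence: a_0,…,a_{8} = -2, 5, -1, 16, -44, 122, -364, 1060, -3092.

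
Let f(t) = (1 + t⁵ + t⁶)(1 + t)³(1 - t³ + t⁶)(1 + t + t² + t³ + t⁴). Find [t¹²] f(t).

(1 + t⁵ + t⁶) has coefficients 1,0,0,0,0,1,1 for degrees 0…6.
(1 + t)³ has coefficients 1,3,3,1,0,0,0,0,0,0,0,0,0 for degrees 0…12.
Multiplying by (1 - t³ + t⁶) gives running coefficients 1,3,3,0,-3,-3,0,3,3,1,0,0,0 for degrees 0…12.
Finally multiplying by (1 + t + t² + t³ + t⁴), the product of all factors after the first has coefficients 1,4,7,7,4,0,-3,-3,0,4,7,7,4 for degrees 0…12.
[t¹²] = 1·4 + 1·(-3) + 1·(-3) = -2.

-2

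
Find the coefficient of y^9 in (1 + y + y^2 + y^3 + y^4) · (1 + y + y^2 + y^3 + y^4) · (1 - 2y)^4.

8

(1 + y + y^2 + y^3 + y^4) has coefficients 1,1,1,1,1 for degrees 0…4.
(1 + y + y^2 + y^3 + y^4) has coefficients 1,1,1,1,1,0,0,0,0,0 for degrees 0…9.
Finally multiplying by (1 - 2y)^4, the product of all factors after the first has coefficients 1,-7,17,-15,1,0,8,-16,16,0 for degrees 0…9.
[y^9] = 1·0 + 1·16 + 1·(-16) + 1·8 + 1·0 = 8.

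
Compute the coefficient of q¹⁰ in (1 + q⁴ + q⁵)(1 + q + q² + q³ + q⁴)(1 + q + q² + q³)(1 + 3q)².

119

(1 + q⁴ + q⁵) has coefficients 1,0,0,0,1,1 for degrees 0…5.
(1 + q + q² + q³ + q⁴) has coefficients 1,1,1,1,1,0,0,0,0,0,0 for degrees 0…10.
Multiplying by (1 + q + q² + q³) gives running coefficients 1,2,3,4,4,3,2,1,0,0,0 for degrees 0…10.
Finally multiplying by (1 + 3q)², the product of all factors after the first has coefficients 1,8,24,40,55,63,56,40,24,9,0 for degrees 0…10.
[q¹⁰] = 1·0 + 1·56 + 1·63 = 119.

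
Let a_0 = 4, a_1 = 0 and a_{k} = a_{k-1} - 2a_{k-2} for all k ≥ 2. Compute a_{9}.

The ordinary generating function has denominator 1 - x + 2x^2.
Iterating the recurrence: a_0,…,a_{9} = 4, 0, -8, -8, 8, 24, 8, -40, -56, 24.

24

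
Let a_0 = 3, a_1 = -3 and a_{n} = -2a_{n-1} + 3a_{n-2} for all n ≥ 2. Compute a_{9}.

-29523

The ordinary generating function has denominator 1 + 2t - 3t^2.
Iterating the recurrence: a_0,…,a_{9} = 3, -3, 15, -39, 123, -363, 1095, -3279, 9843, -29523.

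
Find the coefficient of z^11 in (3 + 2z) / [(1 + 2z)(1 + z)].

-8191

The denominator gives the recurrence a_n = −3a_(n−1) − 2a_(n−2) for n ≥ 2; the numerator fixes a_0 = 3, a_1 = -7.
Iterating: 3, -7, 15, -31, 63, -127, 255, -511, 1023, -2047, 4095, -8191, so a_11 = -8191.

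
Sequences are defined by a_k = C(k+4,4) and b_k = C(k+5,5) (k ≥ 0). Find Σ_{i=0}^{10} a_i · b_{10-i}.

The convolution is the x^10 coefficient of A(x)B(x).
Σ = 1·3003 + 5·2002 + 15·1287 + 35·792 + 70·462 + 126·252 + 210·126 + 330·56 + 495·21 + 715·6 + 1001·1 = 184756.

184756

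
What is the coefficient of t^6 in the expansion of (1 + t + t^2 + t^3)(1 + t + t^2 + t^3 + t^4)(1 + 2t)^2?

30

(1 + t + t^2 + t^3) has coefficients 1,1,1,1 for degrees 0…3.
(1 + t + t^2 + t^3 + t^4) has coefficients 1,1,1,1,1,0,0 for degrees 0…6.
Finally multiplying by (1 + 2t)^2, the product of all factors after the first has coefficients 1,5,9,9,9,8,4 for degrees 0…6.
[t^6] = 1·4 + 1·8 + 1·9 + 1·9 = 30.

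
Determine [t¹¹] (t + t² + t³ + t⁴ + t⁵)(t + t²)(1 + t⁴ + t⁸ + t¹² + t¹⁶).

(t + t² + t³ + t⁴ + t⁵) has coefficients 0,1,1,1,1,1 for degrees 0…5.
(t + t²) has coefficients 0,1,1,0,0,0,0,0,0,0,0,0 for degrees 0…11.
Finally multiplying by (1 + t⁴ + t⁸ + t¹² + t¹⁶), the product of all factors after the first has coefficients 0,1,1,0,0,1,1,0,0,1,1,0 for degrees 0…11.
[t¹¹] = 1·1 + 1·1 + 1·0 + 1·0 + 1·1 = 3.

3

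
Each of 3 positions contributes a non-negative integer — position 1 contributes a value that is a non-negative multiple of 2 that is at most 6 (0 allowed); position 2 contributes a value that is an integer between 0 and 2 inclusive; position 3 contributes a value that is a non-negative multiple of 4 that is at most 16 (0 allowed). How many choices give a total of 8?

The generating function for the choices is (1 + x² + x⁴ + x⁶)·(1 + x + x²)·(1 + x⁴ + x⁸ + x¹² + x¹⁶); the count is [x⁸].
(1 + x² + x⁴ + x⁶) has coefficients 1,0,1,0,1,0,1 for degrees 0…6.
(1 + x + x²) has coefficients 1,1,1,0,0,0,0,0,0 for degrees 0…8.
Finally multiplying by (1 + x⁴ + x⁸ + x¹² + x¹⁶), the product of all factors after the first has coefficients 1,1,1,0,1,1,1,0,1 for degrees 0…8.
[x⁸] = 1·1 + 1·1 + 1·1 + 1·1 = 4.

4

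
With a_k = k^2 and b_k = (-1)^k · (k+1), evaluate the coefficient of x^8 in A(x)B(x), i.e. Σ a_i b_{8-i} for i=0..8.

20

Write out a_i and b_{8-i} for i = 0,…,8 and sum the products.
Σ = 0·9 + 1·(-8) + 4·7 + 9·(-6) + 16·5 + 25·(-4) + 36·3 + 49·(-2) + 64·1 = 20.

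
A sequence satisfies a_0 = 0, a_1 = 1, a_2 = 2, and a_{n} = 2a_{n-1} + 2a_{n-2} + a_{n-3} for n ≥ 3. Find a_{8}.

1090

The ordinary generating function has denominator 1 - 2y - 2y^2 - y^3.
Iterating the recurrence: a_0,…,a_{8} = 0, 1, 2, 6, 17, 48, 136, 385, 1090.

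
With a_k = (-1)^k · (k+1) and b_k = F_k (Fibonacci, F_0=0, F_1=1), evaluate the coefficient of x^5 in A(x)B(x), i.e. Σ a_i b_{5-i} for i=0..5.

Write out a_i and b_{5-i} for i = 0,…,5 and sum the products.
Σ = 1·5 − 2·3 + 3·2 − 4·1 + 5·1 − 6·0 = 6.

6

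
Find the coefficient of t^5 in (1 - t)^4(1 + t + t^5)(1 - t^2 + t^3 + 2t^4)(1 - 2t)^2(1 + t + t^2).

8

(1 - t)^4 has coefficients 1,-4,6,-4,1 for degrees 0…4.
(1 + t + t^5) has coefficients 1,1,0,0,0,1 for degrees 0…5.
Multiplying by (1 - t^2 + t^3 + 2t^4) gives running coefficients 1,1,-1,0,3,3 for degrees 0…5.
Multiplying by (1 - 2t)^2 gives running coefficients 1,-3,-1,8,-1,-9 for degrees 0…5.
Finally multiplying by (1 + t + t^2), the product of all factors after the first has coefficients 1,-2,-3,4,6,-2 for degrees 0…5.
[t^5] = 1·(-2) − 4·6 + 6·4 − 4·(-3) + 1·(-2) = 8.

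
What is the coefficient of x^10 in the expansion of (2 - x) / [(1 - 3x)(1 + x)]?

Partial fractions give a closed form: a_n = (5/4)·3^n + (3/4)·(-1)^n.
At n = 10: a_10 = 73812.

73812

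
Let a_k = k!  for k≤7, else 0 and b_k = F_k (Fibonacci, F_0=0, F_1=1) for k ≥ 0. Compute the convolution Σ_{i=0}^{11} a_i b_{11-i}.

This is [x^11] in the product of the two ordinary generating functions.
Σ = 1·89 + 1·55 + 2·34 + 6·21 + 24·13 + 120·8 + 720·5 + 5040·3 + 0·2 + 0·1 + 0·1 + 0·0 = 20330.

20330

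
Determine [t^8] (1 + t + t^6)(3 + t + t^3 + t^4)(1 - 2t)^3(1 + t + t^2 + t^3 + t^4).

(1 + t + t^6) has coefficients 1,1,0,0,0,0,1 for degrees 0…6.
(3 + t + t^3 + t^4) has coefficients 3,1,0,1,1,0,0,0,0 for degrees 0…8.
Multiplying by (1 - 2t)^3 gives running coefficients 3,-17,30,-11,-13,6,4,-8,0 for degrees 0…8.
Finally multiplying by (1 + t + t^2 + t^3 + t^4), the product of all factors after the first has coefficients 3,-14,16,5,-8,-5,16,-22,-11 for degrees 0…8.
[t^8] = 1·(-11) + 1·(-22) + 1·16 = -17.

-17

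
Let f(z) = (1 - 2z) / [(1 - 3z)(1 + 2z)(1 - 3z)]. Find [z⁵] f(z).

398

The denominator gives the recurrence a_n = 4a_(n−1) + 3a_(n−2) − 18a_(n−3) for n ≥ 3; the numerator fixes a_0 = 1, a_1 = 2, a_2 = 11.
Iterating: 1, 2, 11, 32, 125, 398, so a_5 = 398.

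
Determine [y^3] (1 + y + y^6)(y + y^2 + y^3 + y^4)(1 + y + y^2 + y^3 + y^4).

5

(1 + y + y^6) has coefficients 1,1,0,0 for degrees 0…3.
(y + y^2 + y^3 + y^4) has coefficients 0,1,1,1 for degrees 0…3.
Finally multiplying by (1 + y + y^2 + y^3 + y^4), the product of all factors after the first has coefficients 0,1,2,3 for degrees 0…3.
[y^3] = 1·3 + 1·2 = 5.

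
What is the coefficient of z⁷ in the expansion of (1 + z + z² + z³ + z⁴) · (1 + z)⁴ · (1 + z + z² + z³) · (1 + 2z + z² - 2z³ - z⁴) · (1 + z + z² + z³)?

487

(1 + z + z² + z³ + z⁴) has coefficients 1,1,1,1,1 for degrees 0…4.
(1 + z)⁴ has coefficients 1,4,6,4,1,0,0,0 for degrees 0…7.
Multiplying by (1 + z + z² + z³) gives running coefficients 1,5,11,15,15,11,5,1 for degrees 0…7.
Multiplying by (1 + 2z + z² - 2z³ - z⁴) gives running coefficients 1,7,22,40,45,29,1,-23 for degrees 0…7.
Finally multiplying by (1 + z + z² + z³), the product of all factors after the first has coefficients 1,8,30,70,114,136,115,52 for degrees 0…7.
[z⁷] = 1·52 + 1·115 + 1·136 + 1·114 + 1·70 = 487.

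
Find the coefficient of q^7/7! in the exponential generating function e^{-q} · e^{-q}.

-128

The EGF product rule gives c_7 = Σ_{k_1+k_2=7} C(7; k_1,k_2) · ∏ g_i(k_i), where e^{-q} gives (-1)^k; e^{-q} gives (-1)^k.
g_1(k) for k = 0…7: 1, -1, 1, -1, 1, -1, 1, -1.
g_2(k) for k = 0…7: 1, -1, 1, -1, 1, -1, 1, -1.
c_7 = Σ_k C(7,k)·g_1(k)·g_2(7−k) = 1·1·(-1) + 7·(-1)·1 + 21·1·(-1) + 35·(-1)·1 + 35·1·(-1) + 21·(-1)·1 + 7·1·(-1) + 1·(-1)·1 = −1 − 7 − 21 − 35 − 35 − 21 − 7 − 1 = -128.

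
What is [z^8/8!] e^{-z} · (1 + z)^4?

641

The EGF product rule gives c_8 = Σ_{k_1+k_2=8} C(8; k_1,k_2) · ∏ g_i(k_i), where e^{-z} gives (-1)^k; (1+z)^4 gives the falling factorial (4)_k.
g_1(k) for k = 0…8: 1, -1, 1, -1, 1, -1, 1, -1, 1.
g_2(k) for k = 0…8: 1, 4, 12, 24, 24, 0, 0, 0, 0.
c_8 = Σ_k C(8,k)·g_1(k)·g_2(8−k) = 70·1·24 + 56·(-1)·24 + 28·1·12 + 8·(-1)·4 + 1·1·1 = 1680 − 1344 + 336 − 32 + 1 = 641.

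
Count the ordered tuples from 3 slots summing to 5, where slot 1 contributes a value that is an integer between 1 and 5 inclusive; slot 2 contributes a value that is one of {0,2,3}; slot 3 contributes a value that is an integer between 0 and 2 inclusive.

The generating function for the choices is (z + z^2 + z^3 + z^4 + z^5)·(1 + z^2 + z^3)·(1 + z + z^2); the count is [z^5].
(z + z^2 + z^3 + z^4 + z^5) has coefficients 0,1,1,1,1,1 for degrees 0…5.
(1 + z^2 + z^3) has coefficients 1,0,1,1,0,0 for degrees 0…5.
Finally multiplying by (1 + z + z^2), the product of all factors after the first has coefficients 1,1,2,2,2,1 for degrees 0…5.
[z^5] = 1·2 + 1·2 + 1·2 + 1·1 + 1·1 = 8.

8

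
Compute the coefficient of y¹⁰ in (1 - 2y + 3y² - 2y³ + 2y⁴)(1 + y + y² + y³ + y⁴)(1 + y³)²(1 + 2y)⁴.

354

(1 - 2y + 3y² - 2y³ + 2y⁴) has coefficients 1,-2,3,-2,2 for degrees 0…4.
(1 + y + y² + y³ + y⁴) has coefficients 1,1,1,1,1,0,0,0,0,0,0 for degrees 0…10.
Multiplying by (1 + y³)² gives running coefficients 1,1,1,3,3,2,3,3,1,1,1 for degrees 0…10.
Finally multiplying by (1 + 2y)⁴, the product of all factors after the first has coefficients 1,9,33,67,99,146,203,219,209,209,177 for degrees 0…10.
[y¹⁰] = 1·177 − 2·209 + 3·209 − 2·219 + 2·203 = 354.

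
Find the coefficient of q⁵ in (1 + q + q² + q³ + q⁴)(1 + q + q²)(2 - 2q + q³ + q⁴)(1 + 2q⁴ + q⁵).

9

(1 + q + q² + q³ + q⁴) has coefficients 1,1,1,1,1 for degrees 0…4.
(1 + q + q²) has coefficients 1,1,1,0,0,0 for degrees 0…5.
Multiplying by (2 - 2q + q³ + q⁴) gives running coefficients 2,0,0,-1,2,2 for degrees 0…5.
Finally multiplying by (1 + 2q⁴ + q⁵), the product of all factors after the first has coefficients 2,0,0,-1,6,4 for degrees 0…5.
[q⁵] = 1·4 + 1·6 + 1·(-1) + 1·0 + 1·0 = 9.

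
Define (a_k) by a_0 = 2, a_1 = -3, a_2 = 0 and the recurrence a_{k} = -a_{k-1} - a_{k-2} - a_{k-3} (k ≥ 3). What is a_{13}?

The ordinary generating function has denominator 1 + x + x^2 + x^3.
Iterating the recurrence: a_0,…,a_{13} = 2, -3, 0, 1, 2, -3, 0, 1, 2, -3, 0, 1, 2, -3.

-3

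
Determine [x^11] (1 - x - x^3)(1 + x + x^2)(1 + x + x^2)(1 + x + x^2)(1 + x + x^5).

-9

(1 - x - x^3) has coefficients 1,-1,0,-1 for degrees 0…3.
(1 + x + x^2) has coefficients 1,1,1,0,0,0,0,0,0,0,0,0 for degrees 0…11.
Multiplying by (1 + x + x^2) gives running coefficients 1,2,3,2,1,0,0,0,0,0,0,0 for degrees 0…11.
Multiplying by (1 + x + x^2) gives running coefficients 1,3,6,7,6,3,1,0,0,0,0,0 for degrees 0…11.
Finally multiplying by (1 + x + x^5), the product of all factors after the first has coefficients 1,4,9,13,13,10,7,7,7,6,3,1 for degrees 0…11.
[x^11] = 1·1 − 1·3 − 1·7 = -9.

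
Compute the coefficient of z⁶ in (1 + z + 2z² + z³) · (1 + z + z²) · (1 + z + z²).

4

(1 + z + 2z² + z³) has coefficients 1,1,2,1 for degrees 0…3.
(1 + z + z²) has coefficients 1,1,1,0,0,0,0 for degrees 0…6.
Finally multiplying by (1 + z + z²), the product of all factors after the first has coefficients 1,2,3,2,1,0,0 for degrees 0…6.
[z⁶] = 1·0 + 1·0 + 2·1 + 1·2 = 4.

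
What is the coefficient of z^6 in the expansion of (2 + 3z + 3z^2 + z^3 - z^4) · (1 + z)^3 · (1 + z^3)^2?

42

(2 + 3z + 3z^2 + z^3 - z^4) has coefficients 2,3,3,1,-1 for degrees 0…4.
(1 + z)^3 has coefficients 1,3,3,1,0,0,0 for degrees 0…6.
Finally multiplying by (1 + z^3)^2, the product of all factors after the first has coefficients 1,3,3,3,6,6,3 for degrees 0…6.
[z^6] = 2·3 + 3·6 + 3·6 + 1·3 − 1·3 = 42.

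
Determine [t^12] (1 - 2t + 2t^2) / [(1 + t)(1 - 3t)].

221435

The denominator gives the recurrence a_n = 2a_(n−1) + 3a_(n−2) for n ≥ 3; the numerator fixes a_0 = 1, a_1 = 0, a_2 = 5.
Iterating: 1, 0, 5, 10, 35, 100, 305, 910, 2735, 8200, 24605, 73810, 221435, so a_12 = 221435.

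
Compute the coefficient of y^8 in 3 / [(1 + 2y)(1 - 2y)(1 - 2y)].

The denominator gives the recurrence a_n = 2a_(n−1) + 4a_(n−2) − 8a_(n−3) for n ≥ 3; the numerator fixes a_0 = 3, a_1 = 6, a_2 = 24.
Iterating: 3, 6, 24, 48, 144, 288, 768, 1536, 3840, so a_8 = 3840.

3840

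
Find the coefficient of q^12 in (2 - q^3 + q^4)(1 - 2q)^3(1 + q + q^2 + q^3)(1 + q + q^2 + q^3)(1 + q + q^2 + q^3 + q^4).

-17

(2 - q^3 + q^4) has coefficients 2,0,0,-1,1 for degrees 0…4.
(1 - 2q)^3 has coefficients 1,-6,12,-8,0,0,0,0,0,0,0,0,0 for degrees 0…12.
Multiplying by (1 + q + q^2 + q^3) gives running coefficients 1,-5,7,-1,-2,4,-8,0,0,0,0,0,0 for degrees 0…12.
Multiplying by (1 + q + q^2 + q^3) gives running coefficients 1,-4,3,2,-1,8,-7,-6,-4,-8,0,0,0 for degrees 0…12.
Finally multiplying by (1 + q + q^2 + q^3 + q^4), the product of all factors after the first has coefficients 1,-3,0,2,1,8,5,-4,-10,-17,-25,-18,-12 for degrees 0…12.
[q^12] = 2·(-12) − 1·(-17) + 1·(-10) = -17.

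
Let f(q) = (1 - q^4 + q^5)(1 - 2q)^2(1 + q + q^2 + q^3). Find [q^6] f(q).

(1 - q^4 + q^5) has coefficients 1,0,0,0,-1,1 for degrees 0…5.
(1 - 2q)^2 has coefficients 1,-4,4,0,0,0,0 for degrees 0…6.
Finally multiplying by (1 + q + q^2 + q^3), the product of all factors after the first has coefficients 1,-3,1,1,0,4,0 for degrees 0…6.
[q^6] = 1·0 − 1·1 + 1·(-3) = -4.

-4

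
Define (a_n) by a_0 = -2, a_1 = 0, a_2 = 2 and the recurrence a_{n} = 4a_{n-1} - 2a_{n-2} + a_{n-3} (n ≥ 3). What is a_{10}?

37412

The ordinary generating function has denominator 1 - 4t + 2t^2 - t^3.
Iterating the recurrence: a_0,…,a_{10} = -2, 0, 2, 6, 20, 70, 246, 864, 3034, 10654, 37412.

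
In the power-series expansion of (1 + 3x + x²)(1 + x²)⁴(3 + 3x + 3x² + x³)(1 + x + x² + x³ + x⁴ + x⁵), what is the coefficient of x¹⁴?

133

(1 + 3x + x²) has coefficients 1,3,1 for degrees 0…2.
(1 + x²)⁴ has coefficients 1,0,4,0,6,0,4,0,1,0,0,0,0,0,0 for degrees 0…14.
Multiplying by (3 + 3x + 3x² + x³) gives running coefficients 3,3,15,13,30,22,30,18,15,7,3,1,0,0,0 for degrees 0…14.
Finally multiplying by (1 + x + x² + x³ + x⁴ + x⁵), the product of all factors after the first has coefficients 3,6,21,34,64,86,113,128,128,122,95,74,44,26,11 for degrees 0…14.
[x¹⁴] = 1·11 + 3·26 + 1·44 = 133.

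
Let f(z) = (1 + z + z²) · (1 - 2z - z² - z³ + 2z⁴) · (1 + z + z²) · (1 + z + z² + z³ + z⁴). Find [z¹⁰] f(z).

8

(1 + z + z²) has coefficients 1,1,1 for degrees 0…2.
(1 - 2z - z² - z³ + 2z⁴) has coefficients 1,-2,-1,-1,2,0,0,0,0,0,0 for degrees 0…10.
Multiplying by (1 + z + z²) gives running coefficients 1,-1,-2,-4,0,1,2,0,0,0,0 for degrees 0…10.
Finally multiplying by (1 + z + z² + z³ + z⁴), the product of all factors after the first has coefficients 1,0,-2,-6,-6,-6,-3,-1,3,3,2 for degrees 0…10.
[z¹⁰] = 1·2 + 1·3 + 1·3 = 8.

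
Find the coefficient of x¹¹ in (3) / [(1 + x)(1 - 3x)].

Partial fractions give a closed form: a_n = (3/4)·(-1)^n + (9/4)·3^n.
At n = 11: a_11 = 398580.

398580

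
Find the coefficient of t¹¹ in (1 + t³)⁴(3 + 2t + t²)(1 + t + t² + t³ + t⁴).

42

(1 + t³)⁴ has coefficients 1,0,0,4,0,0,6,0,0,4,0,0 for degrees 0…11.
(3 + 2t + t²) has coefficients 3,2,1,0,0,0,0,0,0,0,0,0 for degrees 0…11.
Finally multiplying by (1 + t + t² + t³ + t⁴), the product of all factors after the first has coefficients 3,5,6,6,6,3,1,0,0,0,0,0 for degrees 0…11.
[t¹¹] = 1·0 + 4·0 + 6·3 + 4·6 = 42.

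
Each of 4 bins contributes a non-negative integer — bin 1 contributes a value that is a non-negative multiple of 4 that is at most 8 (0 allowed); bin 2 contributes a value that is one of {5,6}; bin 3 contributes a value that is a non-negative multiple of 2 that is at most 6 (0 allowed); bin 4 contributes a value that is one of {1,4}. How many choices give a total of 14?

The generating function for the choices is (1 + q^4 + q^8)·(q^5 + q^6)·(1 + q^2 + q^4 + q^6)·(q + q^4); the count is [q^14].
(1 + q^4 + q^8) has coefficients 1,0,0,0,1,0,0,0,1 for degrees 0…8.
(q^5 + q^6) has coefficients 0,0,0,0,0,1,1,0,0,0,0,0,0,0,0 for degrees 0…14.
Multiplying by (1 + q^2 + q^4 + q^6) gives running coefficients 0,0,0,0,0,1,1,1,1,1,1,1,1,0,0 for degrees 0…14.
Finally multiplying by (q + q^4), the product of all factors after the first has coefficients 0,0,0,0,0,0,1,1,1,2,2,2,2,2,1 for degrees 0…14.
[q^14] = 1·1 + 1·2 + 1·1 = 4.

4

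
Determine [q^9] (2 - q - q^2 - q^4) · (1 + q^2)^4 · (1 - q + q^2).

(2 - q - q^2 - q^4) has coefficients 2,-1,-1,0,-1 for degrees 0…4.
(1 + q^2)^4 has coefficients 1,0,4,0,6,0,4,0,1,0 for degrees 0…9.
Finally multiplying by (1 - q + q^2), the product of all factors after the first has coefficients 1,-1,5,-4,10,-6,10,-4,5,-1 for degrees 0…9.
[q^9] = 2·(-1) − 1·5 − 1·(-4) − 1·(-6) = 3.

3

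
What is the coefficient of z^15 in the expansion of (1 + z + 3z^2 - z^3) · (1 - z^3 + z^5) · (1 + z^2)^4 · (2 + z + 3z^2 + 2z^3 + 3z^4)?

60

(1 + z + 3z^2 - z^3) has coefficients 1,1,3,-1 for degrees 0…3.
(1 - z^3 + z^5) has coefficients 1,0,0,-1,0,1,0,0,0,0,0,0,0,0,0,0 for degrees 0…15.
Multiplying by (1 + z^2)^4 gives running coefficients 1,0,4,-1,6,-3,4,-2,1,2,0,3,0,1,0,0 for degrees 0…15.
Finally multiplying by (2 + z + 3z^2 + 2z^3 + 3z^4), the product of all factors after the first has coefficients 2,1,11,4,26,5,33,0,24,-2,13,8,10,17,7,12 for degrees 0…15.
[z^15] = 1·12 + 1·7 + 3·17 − 1·10 = 60.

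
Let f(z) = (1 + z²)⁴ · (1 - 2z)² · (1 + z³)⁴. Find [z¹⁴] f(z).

14

(1 + z²)⁴ has coefficients 1,0,4,0,6,0,4,0,1 for degrees 0…8.
(1 - 2z)² has coefficients 1,-4,4,0,0,0,0,0,0,0,0,0,0,0,0 for degrees 0…14.
Finally multiplying by (1 + z³)⁴, the product of all factors after the first has coefficients 1,-4,4,4,-16,16,6,-24,24,4,-16,16,1,-4,4 for degrees 0…14.
[z¹⁴] = 1·4 + 4·1 + 6·(-16) + 4·24 + 1·6 = 14.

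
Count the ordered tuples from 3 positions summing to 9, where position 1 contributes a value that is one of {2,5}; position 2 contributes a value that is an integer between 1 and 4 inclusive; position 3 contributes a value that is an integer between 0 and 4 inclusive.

6

The generating function for the choices is (q^2 + q^5)·(q + q^2 + q^3 + q^4)·(1 + q + q^2 + q^3 + q^4); the count is [q^9].
(q^2 + q^5) has coefficients 0,0,1,0,0,1 for degrees 0…5.
(q + q^2 + q^3 + q^4) has coefficients 0,1,1,1,1,0,0,0,0,0 for degrees 0…9.
Finally multiplying by (1 + q + q^2 + q^3 + q^4), the product of all factors after the first has coefficients 0,1,2,3,4,4,3,2,1,0 for degrees 0…9.
[q^9] = 1·2 + 1·4 = 6.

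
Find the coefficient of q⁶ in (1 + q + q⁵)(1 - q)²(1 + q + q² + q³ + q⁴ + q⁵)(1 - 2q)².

-6

(1 + q + q⁵) has coefficients 1,1,0,0,0,1 for degrees 0…5.
(1 - q)² has coefficients 1,-2,1,0,0,0,0 for degrees 0…6.
Multiplying by (1 + q + q² + q³ + q⁴ + q⁵) gives running coefficients 1,-1,0,0,0,0,-1 for degrees 0…6.
Finally multiplying by (1 - 2q)², the product of all factors after the first has coefficients 1,-5,8,-4,0,0,-1 for degrees 0…6.
[q⁶] = 1·(-1) + 1·0 + 1·(-5) = -6.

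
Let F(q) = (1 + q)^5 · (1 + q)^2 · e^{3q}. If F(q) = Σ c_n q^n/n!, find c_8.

13808097

The EGF product rule gives c_8 = Σ_{k_1+k_2+k_3=8} C(8; k_1,k_2,k_3) · ∏ g_i(k_i), where (1+q)^5 gives the falling factorial (5)_k; (1+q)^2 gives the falling factorial (2)_k; e^{3q} gives (3)^k.
g_1(k) for k = 0…8: 1, 5, 20, 60, 120, 120, 0, 0, 0.
g_2(k) for k = 0…8: 1, 2, 2, 0, 0, 0, 0, 0, 0.
g_3(k) for k = 0…8: 1, 3, 9, 27, 81, 243, 729, 2187, 6561.
First combine the last two factors: h(k) = Σ_j C(k,j)·g_2(j)·g_3(k−j) for k = 0…8: 1, 5, 23, 99, 405, 1593, 6075, 22599, 82377.
c_8 = Σ_k C(8,k)·g_1(k)·h(8−k) = 1·1·82377 + 8·5·22599 + 28·20·6075 + 56·60·1593 + 70·120·405 + 56·120·99 = 82377 + 903960 + 3402000 + 5352480 + 3402000 + 665280 = 13808097.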